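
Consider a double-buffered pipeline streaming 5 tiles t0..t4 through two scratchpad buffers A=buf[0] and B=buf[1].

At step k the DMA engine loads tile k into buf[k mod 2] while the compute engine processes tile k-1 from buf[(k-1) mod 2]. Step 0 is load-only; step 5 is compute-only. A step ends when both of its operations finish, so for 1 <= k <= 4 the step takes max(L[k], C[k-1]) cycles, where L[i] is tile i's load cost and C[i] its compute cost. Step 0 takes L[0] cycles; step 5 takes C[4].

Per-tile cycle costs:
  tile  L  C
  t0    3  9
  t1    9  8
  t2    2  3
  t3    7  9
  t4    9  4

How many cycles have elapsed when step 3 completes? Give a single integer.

  0. 3=3c; end=3; A:t0 B:-
  1. max(9,9)=9c; end=12; A:t0 B:t1
  2. max(2,8)=8c; end=20; A:t2 B:t1
  3. max(7,3)=7c; end=27; A:t2 B:t3
  4. max(9,9)=9c; end=36; A:t4 B:t3
  5. 4=4c; end=40; A:t4 B:t3

end_cycle[3] = 27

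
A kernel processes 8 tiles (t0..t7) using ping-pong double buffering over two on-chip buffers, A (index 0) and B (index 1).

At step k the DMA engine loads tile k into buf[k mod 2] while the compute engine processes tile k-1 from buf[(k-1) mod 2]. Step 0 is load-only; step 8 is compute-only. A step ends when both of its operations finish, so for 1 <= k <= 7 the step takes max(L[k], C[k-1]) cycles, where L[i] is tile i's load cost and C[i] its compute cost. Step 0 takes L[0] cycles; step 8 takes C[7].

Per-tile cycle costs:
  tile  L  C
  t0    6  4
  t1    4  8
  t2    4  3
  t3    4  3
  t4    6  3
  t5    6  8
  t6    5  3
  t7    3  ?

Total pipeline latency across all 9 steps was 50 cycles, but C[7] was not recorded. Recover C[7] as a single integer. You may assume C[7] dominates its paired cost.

C[7] = 5

step 0: dur = L[0]=6 = 6
step 1: dur = max(L[1]=4, C[0]=4) = 4
step 2: dur = max(L[2]=4, C[1]=8) = 8
step 3: dur = max(L[3]=4, C[2]=3) = 4
step 4: dur = max(L[4]=6, C[3]=3) = 6
step 5: dur = max(L[5]=6, C[4]=3) = 6
step 6: dur = max(L[6]=5, C[5]=8) = 8
step 7: dur = max(L[7]=3, C[6]=3) = 3
step 8: dur = C[7]=? = C[7]  (unknown; binding)
sum of known step durations = 45
dur[8] = total - known = 50 - 45 = 5
C[7] is the binding max in step 8, so C[7] = dur[8] = 5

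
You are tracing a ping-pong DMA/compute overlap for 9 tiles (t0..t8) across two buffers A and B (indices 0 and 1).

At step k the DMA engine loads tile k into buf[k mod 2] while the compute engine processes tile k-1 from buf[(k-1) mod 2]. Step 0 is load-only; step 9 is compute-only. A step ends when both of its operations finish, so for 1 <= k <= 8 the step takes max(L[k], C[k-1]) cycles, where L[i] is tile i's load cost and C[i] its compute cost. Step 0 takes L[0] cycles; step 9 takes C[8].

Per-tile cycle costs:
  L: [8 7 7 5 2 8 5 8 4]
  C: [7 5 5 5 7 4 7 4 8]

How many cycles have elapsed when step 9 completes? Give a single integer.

end_cycle[9] = 65

[0] DMA t0→A (8c) ∥ CU idle ⇒ 8c, clock 8
[1] DMA t1→B (7c) ∥ CU A:t0 (7c) ⇒ 7c, clock 15
[2] DMA t2→A (7c) ∥ CU B:t1 (5c) ⇒ 7c, clock 22
[3] DMA t3→B (5c) ∥ CU A:t2 (5c) ⇒ 5c, clock 27
[4] DMA t4→A (2c) ∥ CU B:t3 (5c) ⇒ 5c, clock 32
[5] DMA t5→B (8c) ∥ CU A:t4 (7c) ⇒ 8c, clock 40
[6] DMA t6→A (5c) ∥ CU B:t5 (4c) ⇒ 5c, clock 45
[7] DMA t7→B (8c) ∥ CU A:t6 (7c) ⇒ 8c, clock 53
[8] DMA t8→A (4c) ∥ CU B:t7 (4c) ⇒ 4c, clock 57
[9] DMA idle ∥ CU A:t8 (8c) ⇒ 8c, clock 65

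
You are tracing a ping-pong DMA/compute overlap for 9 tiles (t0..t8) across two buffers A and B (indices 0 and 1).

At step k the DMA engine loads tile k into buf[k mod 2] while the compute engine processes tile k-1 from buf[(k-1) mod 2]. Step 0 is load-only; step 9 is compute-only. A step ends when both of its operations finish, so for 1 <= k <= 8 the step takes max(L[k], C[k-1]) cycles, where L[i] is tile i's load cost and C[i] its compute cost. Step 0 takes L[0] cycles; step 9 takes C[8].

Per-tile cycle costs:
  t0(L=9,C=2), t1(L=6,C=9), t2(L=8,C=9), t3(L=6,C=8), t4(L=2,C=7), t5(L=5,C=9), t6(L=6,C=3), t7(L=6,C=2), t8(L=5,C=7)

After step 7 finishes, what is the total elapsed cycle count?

step 0: L[0]=9 → dur=9, Σ=9 | A=load:t0 B=idle [load-only]
step 1: L[1]=6 C[0]=2 → dur=6, Σ=15 | A=compute:t0 B=load:t1 [load-bound]
step 2: L[2]=8 C[1]=9 → dur=9, Σ=24 | A=load:t2 B=compute:t1 [compute-bound]
step 3: L[3]=6 C[2]=9 → dur=9, Σ=33 | A=compute:t2 B=load:t3 [compute-bound]
step 4: L[4]=2 C[3]=8 → dur=8, Σ=41 | A=load:t4 B=compute:t3 [compute-bound]
step 5: L[5]=5 C[4]=7 → dur=7, Σ=48 | A=compute:t4 B=load:t5 [compute-bound]
step 6: L[6]=6 C[5]=9 → dur=9, Σ=57 | A=load:t6 B=compute:t5 [compute-bound]
step 7: L[7]=6 C[6]=3 → dur=6, Σ=63 | A=compute:t6 B=load:t7 [load-bound]
step 8: L[8]=5 C[7]=2 → dur=5, Σ=68 | A=load:t8 B=compute:t7 [load-bound]
step 9: C[8]=7 → dur=7, Σ=75 | A=compute:t8 B=idle [compute-only]

end_cycle[7] = 63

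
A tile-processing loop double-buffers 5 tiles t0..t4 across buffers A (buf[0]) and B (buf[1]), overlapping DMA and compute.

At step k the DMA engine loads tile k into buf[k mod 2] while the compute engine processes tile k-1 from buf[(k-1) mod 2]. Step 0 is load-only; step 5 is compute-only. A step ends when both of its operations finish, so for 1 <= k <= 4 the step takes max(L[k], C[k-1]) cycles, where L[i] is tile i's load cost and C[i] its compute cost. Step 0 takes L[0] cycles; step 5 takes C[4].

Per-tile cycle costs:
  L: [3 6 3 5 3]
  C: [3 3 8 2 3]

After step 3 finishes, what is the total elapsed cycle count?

end_cycle[3] = 20

[0] DMA t0→A (3c) ∥ CU idle ⇒ 3c, clock 3
[1] DMA t1→B (6c) ∥ CU A:t0 (3c) ⇒ 6c, clock 9
[2] DMA t2→A (3c) ∥ CU B:t1 (3c) ⇒ 3c, clock 12
[3] DMA t3→B (5c) ∥ CU A:t2 (8c) ⇒ 8c, clock 20
[4] DMA t4→A (3c) ∥ CU B:t3 (2c) ⇒ 3c, clock 23
[5] DMA idle ∥ CU A:t4 (3c) ⇒ 3c, clock 26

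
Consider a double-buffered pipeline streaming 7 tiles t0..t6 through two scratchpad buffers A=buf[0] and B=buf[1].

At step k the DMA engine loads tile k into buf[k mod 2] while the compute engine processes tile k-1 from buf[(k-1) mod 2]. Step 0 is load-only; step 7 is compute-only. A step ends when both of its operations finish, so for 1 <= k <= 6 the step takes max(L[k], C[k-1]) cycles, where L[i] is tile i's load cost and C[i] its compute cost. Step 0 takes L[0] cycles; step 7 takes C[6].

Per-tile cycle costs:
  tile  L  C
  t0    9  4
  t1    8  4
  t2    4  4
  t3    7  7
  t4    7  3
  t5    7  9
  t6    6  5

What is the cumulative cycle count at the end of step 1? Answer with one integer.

end_cycle[1] = 17

step 0: L[0]=9 → dur=9, Σ=9 | A=load:t0 B=idle [load-only]
step 1: L[1]=8 C[0]=4 → dur=8, Σ=17 | A=compute:t0 B=load:t1 [load-bound]
step 2: L[2]=4 C[1]=4 → dur=4, Σ=21 | A=load:t2 B=compute:t1 [tied]
step 3: L[3]=7 C[2]=4 → dur=7, Σ=28 | A=compute:t2 B=load:t3 [load-bound]
step 4: L[4]=7 C[3]=7 → dur=7, Σ=35 | A=load:t4 B=compute:t3 [tied]
step 5: L[5]=7 C[4]=3 → dur=7, Σ=42 | A=compute:t4 B=load:t5 [load-bound]
step 6: L[6]=6 C[5]=9 → dur=9, Σ=51 | A=load:t6 B=compute:t5 [compute-bound]
step 7: C[6]=5 → dur=5, Σ=56 | A=compute:t6 B=idle [compute-only]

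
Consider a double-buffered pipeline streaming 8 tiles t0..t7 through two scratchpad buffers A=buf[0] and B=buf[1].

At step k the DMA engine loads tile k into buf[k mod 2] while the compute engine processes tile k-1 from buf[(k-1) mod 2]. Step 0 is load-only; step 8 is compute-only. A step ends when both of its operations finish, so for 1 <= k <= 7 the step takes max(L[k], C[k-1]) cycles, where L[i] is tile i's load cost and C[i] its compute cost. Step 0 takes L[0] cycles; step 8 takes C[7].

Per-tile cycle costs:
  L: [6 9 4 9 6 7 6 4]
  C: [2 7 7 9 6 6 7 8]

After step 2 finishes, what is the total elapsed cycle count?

end_cycle[2] = 22

[0] DMA t0→A (6c) ∥ CU idle ⇒ 6c, clock 6
[1] DMA t1→B (9c) ∥ CU A:t0 (2c) ⇒ 9c, clock 15
[2] DMA t2→A (4c) ∥ CU B:t1 (7c) ⇒ 7c, clock 22
[3] DMA t3→B (9c) ∥ CU A:t2 (7c) ⇒ 9c, clock 31
[4] DMA t4→A (6c) ∥ CU B:t3 (9c) ⇒ 9c, clock 40
[5] DMA t5→B (7c) ∥ CU A:t4 (6c) ⇒ 7c, clock 47
[6] DMA t6→A (6c) ∥ CU B:t5 (6c) ⇒ 6c, clock 53
[7] DMA t7→B (4c) ∥ CU A:t6 (7c) ⇒ 7c, clock 60
[8] DMA idle ∥ CU B:t7 (8c) ⇒ 8c, clock 68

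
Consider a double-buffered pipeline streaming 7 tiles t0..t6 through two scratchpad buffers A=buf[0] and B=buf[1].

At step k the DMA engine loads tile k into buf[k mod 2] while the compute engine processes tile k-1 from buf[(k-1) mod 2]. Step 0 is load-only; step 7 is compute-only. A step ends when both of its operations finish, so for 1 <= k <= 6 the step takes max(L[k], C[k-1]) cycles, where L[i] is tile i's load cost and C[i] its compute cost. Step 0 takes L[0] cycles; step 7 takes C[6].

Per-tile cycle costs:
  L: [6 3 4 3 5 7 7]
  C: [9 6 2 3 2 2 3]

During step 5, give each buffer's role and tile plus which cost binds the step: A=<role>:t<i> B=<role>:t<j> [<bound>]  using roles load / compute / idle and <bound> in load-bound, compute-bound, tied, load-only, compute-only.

step 5: A=compute:t4 B=load:t5 [load-bound]

[0] DMA t0→A (6c) ∥ CU idle ⇒ 6c, clock 6
[1] DMA t1→B (3c) ∥ CU A:t0 (9c) ⇒ 9c, clock 15
[2] DMA t2→A (4c) ∥ CU B:t1 (6c) ⇒ 6c, clock 21
[3] DMA t3→B (3c) ∥ CU A:t2 (2c) ⇒ 3c, clock 24
[4] DMA t4→A (5c) ∥ CU B:t3 (3c) ⇒ 5c, clock 29
[5] DMA t5→B (7c) ∥ CU A:t4 (2c) ⇒ 7c, clock 36
[6] DMA t6→A (7c) ∥ CU B:t5 (2c) ⇒ 7c, clock 43
[7] DMA idle ∥ CU A:t6 (3c) ⇒ 3c, clock 46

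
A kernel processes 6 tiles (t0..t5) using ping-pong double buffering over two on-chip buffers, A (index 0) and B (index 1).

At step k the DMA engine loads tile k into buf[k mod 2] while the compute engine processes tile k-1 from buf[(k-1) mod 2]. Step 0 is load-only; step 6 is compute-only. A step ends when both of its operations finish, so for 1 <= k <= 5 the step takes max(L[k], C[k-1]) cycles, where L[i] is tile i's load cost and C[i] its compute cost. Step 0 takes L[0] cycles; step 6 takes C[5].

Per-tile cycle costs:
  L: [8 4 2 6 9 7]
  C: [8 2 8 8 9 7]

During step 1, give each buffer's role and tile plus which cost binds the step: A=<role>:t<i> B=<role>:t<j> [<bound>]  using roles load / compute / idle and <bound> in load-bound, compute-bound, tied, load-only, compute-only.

  0. 8=8c; end=8; A:t0 B:-
  1. max(4,8)=8c; end=16; A:t0 B:t1
  2. max(2,2)=2c; end=18; A:t2 B:t1
  3. max(6,8)=8c; end=26; A:t2 B:t3
  4. max(9,8)=9c; end=35; A:t4 B:t3
  5. max(7,9)=9c; end=44; A:t4 B:t5
  6. 7=7c; end=51; A:t4 B:t5

step 1: A=compute:t0 B=load:t1 [compute-bound]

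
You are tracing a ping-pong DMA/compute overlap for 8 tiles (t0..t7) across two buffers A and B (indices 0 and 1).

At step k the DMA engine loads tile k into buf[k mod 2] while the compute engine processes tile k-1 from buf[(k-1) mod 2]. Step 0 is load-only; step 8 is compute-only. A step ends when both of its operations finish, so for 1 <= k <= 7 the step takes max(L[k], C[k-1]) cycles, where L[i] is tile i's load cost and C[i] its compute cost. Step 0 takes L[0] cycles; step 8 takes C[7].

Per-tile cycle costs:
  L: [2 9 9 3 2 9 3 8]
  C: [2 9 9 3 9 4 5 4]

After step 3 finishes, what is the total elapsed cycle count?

[0] DMA t0→A (2c) ∥ CU idle ⇒ 2c, clock 2
[1] DMA t1→B (9c) ∥ CU A:t0 (2c) ⇒ 9c, clock 11
[2] DMA t2→A (9c) ∥ CU B:t1 (9c) ⇒ 9c, clock 20
[3] DMA t3→B (3c) ∥ CU A:t2 (9c) ⇒ 9c, clock 29
[4] DMA t4→A (2c) ∥ CU B:t3 (3c) ⇒ 3c, clock 32
[5] DMA t5→B (9c) ∥ CU A:t4 (9c) ⇒ 9c, clock 41
[6] DMA t6→A (3c) ∥ CU B:t5 (4c) ⇒ 4c, clock 45
[7] DMA t7→B (8c) ∥ CU A:t6 (5c) ⇒ 8c, clock 53
[8] DMA idle ∥ CU B:t7 (4c) ⇒ 4c, clock 57

end_cycle[3] = 29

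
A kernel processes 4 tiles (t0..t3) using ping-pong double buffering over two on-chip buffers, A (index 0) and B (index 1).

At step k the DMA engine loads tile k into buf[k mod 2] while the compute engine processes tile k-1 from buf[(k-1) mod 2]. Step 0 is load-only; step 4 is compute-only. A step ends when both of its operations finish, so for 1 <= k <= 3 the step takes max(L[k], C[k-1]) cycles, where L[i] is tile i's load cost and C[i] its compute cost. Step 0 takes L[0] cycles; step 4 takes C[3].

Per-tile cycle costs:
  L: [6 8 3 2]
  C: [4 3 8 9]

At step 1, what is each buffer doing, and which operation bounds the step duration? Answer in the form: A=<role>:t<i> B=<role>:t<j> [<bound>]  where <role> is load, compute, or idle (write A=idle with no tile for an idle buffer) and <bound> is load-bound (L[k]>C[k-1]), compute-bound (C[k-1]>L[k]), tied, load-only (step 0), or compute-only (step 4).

step 1: A=compute:t0 B=load:t1 [load-bound]

k=0 load=t0/6c comp=- wait=6 total=6
k=1 load=t1/8c comp=t0/4c wait=8 total=14
k=2 load=t2/3c comp=t1/3c wait=3 total=17
k=3 load=t3/2c comp=t2/8c wait=8 total=25
k=4 load=- comp=t3/9c wait=9 total=34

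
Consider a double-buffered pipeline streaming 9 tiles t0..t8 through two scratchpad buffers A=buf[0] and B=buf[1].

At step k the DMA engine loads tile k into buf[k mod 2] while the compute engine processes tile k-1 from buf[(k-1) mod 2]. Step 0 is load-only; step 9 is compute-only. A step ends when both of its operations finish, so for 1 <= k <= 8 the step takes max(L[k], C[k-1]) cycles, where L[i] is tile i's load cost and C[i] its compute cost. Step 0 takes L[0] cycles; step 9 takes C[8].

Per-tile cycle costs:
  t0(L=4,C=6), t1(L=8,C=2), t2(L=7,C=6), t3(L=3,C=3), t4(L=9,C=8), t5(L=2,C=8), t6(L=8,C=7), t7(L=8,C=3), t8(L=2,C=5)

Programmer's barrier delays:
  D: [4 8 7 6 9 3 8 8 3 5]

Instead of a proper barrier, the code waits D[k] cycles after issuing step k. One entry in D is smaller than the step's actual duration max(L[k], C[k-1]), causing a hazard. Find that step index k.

step 0: need L[0]=4 = 4; D[0]=4 ok
step 1: need max(L[1]=8,C[0]=6) = 8; D[1]=8 ok
step 2: need max(L[2]=7,C[1]=2) = 7; D[2]=7 ok
step 3: need max(L[3]=3,C[2]=6) = 6; D[3]=6 ok
step 4: need max(L[4]=9,C[3]=3) = 9; D[4]=9 ok
step 5: need max(L[5]=2,C[4]=8) = 8; D[5]=3 SHORT
step 6: need max(L[6]=8,C[5]=8) = 8; D[6]=8 ok
step 7: need max(L[7]=8,C[6]=7) = 8; D[7]=8 ok
step 8: need max(L[8]=2,C[7]=3) = 3; D[8]=3 ok
step 9: need C[8]=5 = 5; D[9]=5 ok

hazard at step 5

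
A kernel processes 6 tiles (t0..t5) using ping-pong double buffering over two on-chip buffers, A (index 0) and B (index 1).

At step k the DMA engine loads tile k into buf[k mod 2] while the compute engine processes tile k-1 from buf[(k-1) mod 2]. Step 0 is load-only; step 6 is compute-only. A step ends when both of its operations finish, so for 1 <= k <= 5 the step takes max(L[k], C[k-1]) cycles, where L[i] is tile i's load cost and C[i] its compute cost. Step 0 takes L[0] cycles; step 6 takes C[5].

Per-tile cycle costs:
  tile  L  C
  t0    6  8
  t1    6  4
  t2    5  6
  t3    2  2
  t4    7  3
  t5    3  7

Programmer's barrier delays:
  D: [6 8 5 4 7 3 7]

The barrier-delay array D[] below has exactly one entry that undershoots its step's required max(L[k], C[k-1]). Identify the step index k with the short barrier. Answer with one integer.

hazard at step 3

k=0 barrier L[0]=6→6c, D[0]=6 ok
k=1 barrier max(L[1]=6,C[0]=8)→8c, D[1]=8 ok
k=2 barrier max(L[2]=5,C[1]=4)→5c, D[2]=5 ok
k=3 barrier max(L[3]=2,C[2]=6)→6c, D[3]=4 SHORT
k=4 barrier max(L[4]=7,C[3]=2)→7c, D[4]=7 ok
k=5 barrier max(L[5]=3,C[4]=3)→3c, D[5]=3 ok
k=6 barrier C[5]=7→7c, D[6]=7 ok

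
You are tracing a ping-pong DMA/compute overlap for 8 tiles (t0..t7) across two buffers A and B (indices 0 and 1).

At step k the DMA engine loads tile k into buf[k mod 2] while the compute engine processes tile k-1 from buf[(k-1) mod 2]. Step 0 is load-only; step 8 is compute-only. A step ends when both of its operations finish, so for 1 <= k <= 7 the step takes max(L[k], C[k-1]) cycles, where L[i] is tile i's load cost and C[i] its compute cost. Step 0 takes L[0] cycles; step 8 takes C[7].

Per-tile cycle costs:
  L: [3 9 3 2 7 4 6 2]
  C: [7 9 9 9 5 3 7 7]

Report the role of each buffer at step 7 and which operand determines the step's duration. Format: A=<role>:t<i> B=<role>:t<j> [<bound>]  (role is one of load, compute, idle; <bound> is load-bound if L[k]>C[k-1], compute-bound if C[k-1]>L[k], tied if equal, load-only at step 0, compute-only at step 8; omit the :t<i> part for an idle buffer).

k=0 load=t0/3c comp=- wait=3 total=3
k=1 load=t1/9c comp=t0/7c wait=9 total=12
k=2 load=t2/3c comp=t1/9c wait=9 total=21
k=3 load=t3/2c comp=t2/9c wait=9 total=30
k=4 load=t4/7c comp=t3/9c wait=9 total=39
k=5 load=t5/4c comp=t4/5c wait=5 total=44
k=6 load=t6/6c comp=t5/3c wait=6 total=50
k=7 load=t7/2c comp=t6/7c wait=7 total=57
k=8 load=- comp=t7/7c wait=7 total=64

step 7: A=compute:t6 B=load:t7 [compute-bound]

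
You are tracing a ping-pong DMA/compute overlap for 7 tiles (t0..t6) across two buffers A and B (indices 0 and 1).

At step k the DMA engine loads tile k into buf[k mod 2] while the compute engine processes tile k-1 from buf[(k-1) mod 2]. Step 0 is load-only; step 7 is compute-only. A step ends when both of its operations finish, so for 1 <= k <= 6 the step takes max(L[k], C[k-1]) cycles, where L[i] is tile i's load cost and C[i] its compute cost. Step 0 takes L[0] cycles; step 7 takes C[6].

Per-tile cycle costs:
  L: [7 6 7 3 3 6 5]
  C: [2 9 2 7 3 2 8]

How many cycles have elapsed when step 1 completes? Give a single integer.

step 0: L[0]=7 → dur=7, Σ=7 | A=load:t0 B=idle [load-only]
step 1: L[1]=6 C[0]=2 → dur=6, Σ=13 | A=compute:t0 B=load:t1 [load-bound]
step 2: L[2]=7 C[1]=9 → dur=9, Σ=22 | A=load:t2 B=compute:t1 [compute-bound]
step 3: L[3]=3 C[2]=2 → dur=3, Σ=25 | A=compute:t2 B=load:t3 [load-bound]
step 4: L[4]=3 C[3]=7 → dur=7, Σ=32 | A=load:t4 B=compute:t3 [compute-bound]
step 5: L[5]=6 C[4]=3 → dur=6, Σ=38 | A=compute:t4 B=load:t5 [load-bound]
step 6: L[6]=5 C[5]=2 → dur=5, Σ=43 | A=load:t6 B=compute:t5 [load-bound]
step 7: C[6]=8 → dur=8, Σ=51 | A=compute:t6 B=idle [compute-only]

end_cycle[1] = 13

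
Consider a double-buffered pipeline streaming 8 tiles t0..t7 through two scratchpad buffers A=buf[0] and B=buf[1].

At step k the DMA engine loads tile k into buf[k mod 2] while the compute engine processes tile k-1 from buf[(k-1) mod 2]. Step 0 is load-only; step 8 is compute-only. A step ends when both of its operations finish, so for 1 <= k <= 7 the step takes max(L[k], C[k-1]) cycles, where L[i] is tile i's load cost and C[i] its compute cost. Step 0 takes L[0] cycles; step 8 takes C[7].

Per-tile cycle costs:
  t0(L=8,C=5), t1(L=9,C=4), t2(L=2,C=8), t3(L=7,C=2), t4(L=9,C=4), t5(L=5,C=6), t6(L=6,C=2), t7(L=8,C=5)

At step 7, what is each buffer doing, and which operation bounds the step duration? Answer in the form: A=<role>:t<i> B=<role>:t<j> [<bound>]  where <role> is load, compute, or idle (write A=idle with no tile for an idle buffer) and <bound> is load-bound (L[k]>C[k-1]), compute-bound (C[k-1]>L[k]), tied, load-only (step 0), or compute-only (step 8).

step 7: A=compute:t6 B=load:t7 [load-bound]

k=0 load=t0/8c comp=- wait=8 total=8
k=1 load=t1/9c comp=t0/5c wait=9 total=17
k=2 load=t2/2c comp=t1/4c wait=4 total=21
k=3 load=t3/7c comp=t2/8c wait=8 total=29
k=4 load=t4/9c comp=t3/2c wait=9 total=38
k=5 load=t5/5c comp=t4/4c wait=5 total=43
k=6 load=t6/6c comp=t5/6c wait=6 total=49
k=7 load=t7/8c comp=t6/2c wait=8 total=57
k=8 load=- comp=t7/5c wait=5 total=62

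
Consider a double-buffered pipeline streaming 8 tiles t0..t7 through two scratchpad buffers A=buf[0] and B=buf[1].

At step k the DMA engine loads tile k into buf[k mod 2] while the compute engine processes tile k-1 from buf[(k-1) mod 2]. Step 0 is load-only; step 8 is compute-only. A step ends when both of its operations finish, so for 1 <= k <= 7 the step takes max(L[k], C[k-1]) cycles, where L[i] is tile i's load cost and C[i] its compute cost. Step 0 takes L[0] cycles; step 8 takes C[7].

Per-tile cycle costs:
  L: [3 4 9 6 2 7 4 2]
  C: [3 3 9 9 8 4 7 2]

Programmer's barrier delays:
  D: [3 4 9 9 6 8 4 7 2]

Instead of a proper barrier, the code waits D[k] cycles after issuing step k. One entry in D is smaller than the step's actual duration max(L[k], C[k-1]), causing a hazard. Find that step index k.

step 0: need L[0]=3 = 3; D[0]=3 ok
step 1: need max(L[1]=4,C[0]=3) = 4; D[1]=4 ok
step 2: need max(L[2]=9,C[1]=3) = 9; D[2]=9 ok
step 3: need max(L[3]=6,C[2]=9) = 9; D[3]=9 ok
step 4: need max(L[4]=2,C[3]=9) = 9; D[4]=6 SHORT
step 5: need max(L[5]=7,C[4]=8) = 8; D[5]=8 ok
step 6: need max(L[6]=4,C[5]=4) = 4; D[6]=4 ok
step 7: need max(L[7]=2,C[6]=7) = 7; D[7]=7 ok
step 8: need C[7]=2 = 2; D[8]=2 ok

hazard at step 4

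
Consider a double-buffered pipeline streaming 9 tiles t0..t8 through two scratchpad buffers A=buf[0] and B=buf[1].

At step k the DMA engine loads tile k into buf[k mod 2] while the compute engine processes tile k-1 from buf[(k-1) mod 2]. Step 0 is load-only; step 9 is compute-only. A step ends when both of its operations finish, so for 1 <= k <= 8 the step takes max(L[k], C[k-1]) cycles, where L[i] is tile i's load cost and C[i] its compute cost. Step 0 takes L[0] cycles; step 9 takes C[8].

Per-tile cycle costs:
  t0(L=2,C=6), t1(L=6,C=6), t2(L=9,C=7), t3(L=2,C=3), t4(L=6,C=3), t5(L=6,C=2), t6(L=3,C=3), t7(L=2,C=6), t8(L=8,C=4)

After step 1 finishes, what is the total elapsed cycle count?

end_cycle[1] = 8

  0. 2=2c; end=2; A:t0 B:-
  1. max(6,6)=6c; end=8; A:t0 B:t1
  2. max(9,6)=9c; end=17; A:t2 B:t1
  3. max(2,7)=7c; end=24; A:t2 B:t3
  4. max(6,3)=6c; end=30; A:t4 B:t3
  5. max(6,3)=6c; end=36; A:t4 B:t5
  6. max(3,2)=3c; end=39; A:t6 B:t5
  7. max(2,3)=3c; end=42; A:t6 B:t7
  8. max(8,6)=8c; end=50; A:t8 B:t7
  9. 4=4c; end=54; A:t8 B:t7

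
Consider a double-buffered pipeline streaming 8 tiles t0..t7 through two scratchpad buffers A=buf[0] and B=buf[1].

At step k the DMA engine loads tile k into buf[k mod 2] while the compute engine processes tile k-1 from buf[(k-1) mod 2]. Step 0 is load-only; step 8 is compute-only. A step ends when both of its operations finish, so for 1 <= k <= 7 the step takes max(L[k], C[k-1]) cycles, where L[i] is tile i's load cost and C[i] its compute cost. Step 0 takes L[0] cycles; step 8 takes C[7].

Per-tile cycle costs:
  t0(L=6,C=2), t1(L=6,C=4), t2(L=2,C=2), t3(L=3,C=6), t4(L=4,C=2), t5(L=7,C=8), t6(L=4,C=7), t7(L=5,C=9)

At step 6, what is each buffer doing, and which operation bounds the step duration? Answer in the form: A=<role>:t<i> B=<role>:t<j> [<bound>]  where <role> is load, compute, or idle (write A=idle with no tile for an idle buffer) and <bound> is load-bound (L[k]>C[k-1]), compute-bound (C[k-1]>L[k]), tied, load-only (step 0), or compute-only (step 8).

step 6: A=load:t6 B=compute:t5 [compute-bound]

step 0: L[0]=6 → dur=6, Σ=6 | A=load:t0 B=idle [load-only]
step 1: L[1]=6 C[0]=2 → dur=6, Σ=12 | A=compute:t0 B=load:t1 [load-bound]
step 2: L[2]=2 C[1]=4 → dur=4, Σ=16 | A=load:t2 B=compute:t1 [compute-bound]
step 3: L[3]=3 C[2]=2 → dur=3, Σ=19 | A=compute:t2 B=load:t3 [load-bound]
step 4: L[4]=4 C[3]=6 → dur=6, Σ=25 | A=load:t4 B=compute:t3 [compute-bound]
step 5: L[5]=7 C[4]=2 → dur=7, Σ=32 | A=compute:t4 B=load:t5 [load-bound]
step 6: L[6]=4 C[5]=8 → dur=8, Σ=40 | A=load:t6 B=compute:t5 [compute-bound]
step 7: L[7]=5 C[6]=7 → dur=7, Σ=47 | A=compute:t6 B=load:t7 [compute-bound]
step 8: C[7]=9 → dur=9, Σ=56 | A=idle B=compute:t7 [compute-only]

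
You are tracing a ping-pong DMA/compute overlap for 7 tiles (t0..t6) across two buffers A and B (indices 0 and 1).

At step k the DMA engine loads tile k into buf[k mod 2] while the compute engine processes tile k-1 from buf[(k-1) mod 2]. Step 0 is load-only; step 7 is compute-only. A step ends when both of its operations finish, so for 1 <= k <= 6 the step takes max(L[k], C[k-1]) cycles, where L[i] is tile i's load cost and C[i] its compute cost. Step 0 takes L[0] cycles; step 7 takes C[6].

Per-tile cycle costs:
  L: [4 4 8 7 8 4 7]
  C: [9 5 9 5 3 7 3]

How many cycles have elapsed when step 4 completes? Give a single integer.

end_cycle[4] = 38

k=0 load=t0/4c comp=- wait=4 total=4
k=1 load=t1/4c comp=t0/9c wait=9 total=13
k=2 load=t2/8c comp=t1/5c wait=8 total=21
k=3 load=t3/7c comp=t2/9c wait=9 total=30
k=4 load=t4/8c comp=t3/5c wait=8 total=38
k=5 load=t5/4c comp=t4/3c wait=4 total=42
k=6 load=t6/7c comp=t5/7c wait=7 total=49
k=7 load=- comp=t6/3c wait=3 total=52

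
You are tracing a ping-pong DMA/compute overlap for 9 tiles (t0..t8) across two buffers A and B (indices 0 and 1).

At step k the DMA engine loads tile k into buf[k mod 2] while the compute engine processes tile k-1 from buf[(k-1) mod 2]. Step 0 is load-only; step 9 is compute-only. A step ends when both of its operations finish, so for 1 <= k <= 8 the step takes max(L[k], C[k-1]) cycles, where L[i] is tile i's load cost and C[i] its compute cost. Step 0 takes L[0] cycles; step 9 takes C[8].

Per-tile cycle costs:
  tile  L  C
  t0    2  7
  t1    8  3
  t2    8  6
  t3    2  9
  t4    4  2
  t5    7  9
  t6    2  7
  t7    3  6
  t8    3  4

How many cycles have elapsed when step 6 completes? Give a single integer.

k=0 load=t0/2c comp=- wait=2 total=2
k=1 load=t1/8c comp=t0/7c wait=8 total=10
k=2 load=t2/8c comp=t1/3c wait=8 total=18
k=3 load=t3/2c comp=t2/6c wait=6 total=24
k=4 load=t4/4c comp=t3/9c wait=9 total=33
k=5 load=t5/7c comp=t4/2c wait=7 total=40
k=6 load=t6/2c comp=t5/9c wait=9 total=49
k=7 load=t7/3c comp=t6/7c wait=7 total=56
k=8 load=t8/3c comp=t7/6c wait=6 total=62
k=9 load=- comp=t8/4c wait=4 total=66

end_cycle[6] = 49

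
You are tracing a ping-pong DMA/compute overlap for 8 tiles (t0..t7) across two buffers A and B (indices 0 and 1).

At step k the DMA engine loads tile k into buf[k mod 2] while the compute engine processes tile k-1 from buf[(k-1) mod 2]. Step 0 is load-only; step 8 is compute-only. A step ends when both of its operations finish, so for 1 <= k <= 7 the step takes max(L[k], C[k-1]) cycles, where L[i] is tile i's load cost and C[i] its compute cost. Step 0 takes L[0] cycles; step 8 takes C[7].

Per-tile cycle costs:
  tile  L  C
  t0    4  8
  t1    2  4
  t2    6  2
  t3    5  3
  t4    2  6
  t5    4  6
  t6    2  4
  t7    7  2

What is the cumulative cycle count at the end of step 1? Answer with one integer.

end_cycle[1] = 12

k=0 load=t0/4c comp=- wait=4 total=4
k=1 load=t1/2c comp=t0/8c wait=8 total=12
k=2 load=t2/6c comp=t1/4c wait=6 total=18
k=3 load=t3/5c comp=t2/2c wait=5 total=23
k=4 load=t4/2c comp=t3/3c wait=3 total=26
k=5 load=t5/4c comp=t4/6c wait=6 total=32
k=6 load=t6/2c comp=t5/6c wait=6 total=38
k=7 load=t7/7c comp=t6/4c wait=7 total=45
k=8 load=- comp=t7/2c wait=2 total=47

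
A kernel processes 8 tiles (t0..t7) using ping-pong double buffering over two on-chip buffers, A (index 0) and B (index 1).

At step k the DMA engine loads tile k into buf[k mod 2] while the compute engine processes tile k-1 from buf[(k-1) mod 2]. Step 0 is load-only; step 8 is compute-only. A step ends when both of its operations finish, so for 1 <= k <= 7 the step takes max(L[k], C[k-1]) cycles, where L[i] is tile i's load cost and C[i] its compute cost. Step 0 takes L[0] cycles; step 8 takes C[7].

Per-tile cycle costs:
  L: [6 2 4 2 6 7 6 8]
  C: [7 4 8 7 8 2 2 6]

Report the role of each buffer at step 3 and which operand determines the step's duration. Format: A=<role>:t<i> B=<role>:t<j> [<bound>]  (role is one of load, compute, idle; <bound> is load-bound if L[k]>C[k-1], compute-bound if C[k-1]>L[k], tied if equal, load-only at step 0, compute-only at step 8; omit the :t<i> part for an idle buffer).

step 3: A=compute:t2 B=load:t3 [compute-bound]

step 0: L[0]=6 → dur=6, Σ=6 | A=load:t0 B=idle [load-only]
step 1: L[1]=2 C[0]=7 → dur=7, Σ=13 | A=compute:t0 B=load:t1 [compute-bound]
step 2: L[2]=4 C[1]=4 → dur=4, Σ=17 | A=load:t2 B=compute:t1 [tied]
step 3: L[3]=2 C[2]=8 → dur=8, Σ=25 | A=compute:t2 B=load:t3 [compute-bound]
step 4: L[4]=6 C[3]=7 → dur=7, Σ=32 | A=load:t4 B=compute:t3 [compute-bound]
step 5: L[5]=7 C[4]=8 → dur=8, Σ=40 | A=compute:t4 B=load:t5 [compute-bound]
step 6: L[6]=6 C[5]=2 → dur=6, Σ=46 | A=load:t6 B=compute:t5 [load-bound]
step 7: L[7]=8 C[6]=2 → dur=8, Σ=54 | A=compute:t6 B=load:t7 [load-bound]
step 8: C[7]=6 → dur=6, Σ=60 | A=idle B=compute:t7 [compute-only]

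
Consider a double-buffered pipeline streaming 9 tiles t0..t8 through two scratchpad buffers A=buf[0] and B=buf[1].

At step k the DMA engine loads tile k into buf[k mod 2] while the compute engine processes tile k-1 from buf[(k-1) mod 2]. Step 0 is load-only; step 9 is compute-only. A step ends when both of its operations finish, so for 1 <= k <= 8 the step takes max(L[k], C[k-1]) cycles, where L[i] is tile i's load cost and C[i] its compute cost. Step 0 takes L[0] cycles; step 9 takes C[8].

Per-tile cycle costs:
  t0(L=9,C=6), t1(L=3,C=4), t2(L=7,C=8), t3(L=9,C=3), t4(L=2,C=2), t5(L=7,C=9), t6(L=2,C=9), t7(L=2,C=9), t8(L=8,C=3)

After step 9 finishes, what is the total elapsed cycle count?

end_cycle[9] = 71

[0] DMA t0→A (9c) ∥ CU idle ⇒ 9c, clock 9
[1] DMA t1→B (3c) ∥ CU A:t0 (6c) ⇒ 6c, clock 15
[2] DMA t2→A (7c) ∥ CU B:t1 (4c) ⇒ 7c, clock 22
[3] DMA t3→B (9c) ∥ CU A:t2 (8c) ⇒ 9c, clock 31
[4] DMA t4→A (2c) ∥ CU B:t3 (3c) ⇒ 3c, clock 34
[5] DMA t5→B (7c) ∥ CU A:t4 (2c) ⇒ 7c, clock 41
[6] DMA t6→A (2c) ∥ CU B:t5 (9c) ⇒ 9c, clock 50
[7] DMA t7→B (2c) ∥ CU A:t6 (9c) ⇒ 9c, clock 59
[8] DMA t8→A (8c) ∥ CU B:t7 (9c) ⇒ 9c, clock 68
[9] DMA idle ∥ CU A:t8 (3c) ⇒ 3c, clock 71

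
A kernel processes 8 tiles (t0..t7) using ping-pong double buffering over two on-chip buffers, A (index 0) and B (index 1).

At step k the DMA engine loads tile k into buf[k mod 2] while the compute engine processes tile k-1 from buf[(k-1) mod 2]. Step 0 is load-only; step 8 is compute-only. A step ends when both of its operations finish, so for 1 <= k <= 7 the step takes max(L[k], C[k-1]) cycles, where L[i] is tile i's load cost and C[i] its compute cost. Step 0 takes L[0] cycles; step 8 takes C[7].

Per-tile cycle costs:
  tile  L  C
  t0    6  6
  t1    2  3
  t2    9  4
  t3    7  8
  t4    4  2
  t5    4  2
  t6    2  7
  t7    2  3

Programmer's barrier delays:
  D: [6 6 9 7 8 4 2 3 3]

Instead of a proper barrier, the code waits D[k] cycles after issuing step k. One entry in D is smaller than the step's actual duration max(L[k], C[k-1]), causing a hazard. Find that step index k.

k=0 barrier L[0]=6→6c, D[0]=6 ok
k=1 barrier max(L[1]=2,C[0]=6)→6c, D[1]=6 ok
k=2 barrier max(L[2]=9,C[1]=3)→9c, D[2]=9 ok
k=3 barrier max(L[3]=7,C[2]=4)→7c, D[3]=7 ok
k=4 barrier max(L[4]=4,C[3]=8)→8c, D[4]=8 ok
k=5 barrier max(L[5]=4,C[4]=2)→4c, D[5]=4 ok
k=6 barrier max(L[6]=2,C[5]=2)→2c, D[6]=2 ok
k=7 barrier max(L[7]=2,C[6]=7)→7c, D[7]=3 SHORT
k=8 barrier C[7]=3→3c, D[8]=3 ok

hazard at step 7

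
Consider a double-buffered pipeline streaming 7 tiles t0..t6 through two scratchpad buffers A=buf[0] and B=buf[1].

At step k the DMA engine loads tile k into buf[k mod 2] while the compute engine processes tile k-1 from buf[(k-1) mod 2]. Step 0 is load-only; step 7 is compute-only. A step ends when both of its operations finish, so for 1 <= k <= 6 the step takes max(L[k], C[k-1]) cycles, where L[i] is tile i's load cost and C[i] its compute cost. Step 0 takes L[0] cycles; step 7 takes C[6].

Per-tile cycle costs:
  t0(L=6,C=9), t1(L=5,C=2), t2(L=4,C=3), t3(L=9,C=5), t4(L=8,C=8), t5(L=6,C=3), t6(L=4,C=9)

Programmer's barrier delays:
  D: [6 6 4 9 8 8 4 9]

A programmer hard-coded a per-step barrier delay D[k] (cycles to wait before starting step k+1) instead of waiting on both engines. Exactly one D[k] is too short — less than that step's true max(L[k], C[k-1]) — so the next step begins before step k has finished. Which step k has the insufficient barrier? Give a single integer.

hazard at step 1

k=0 barrier L[0]=6→6c, D[0]=6 ok
k=1 barrier max(L[1]=5,C[0]=9)→9c, D[1]=6 SHORT
k=2 barrier max(L[2]=4,C[1]=2)→4c, D[2]=4 ok
k=3 barrier max(L[3]=9,C[2]=3)→9c, D[3]=9 ok
k=4 barrier max(L[4]=8,C[3]=5)→8c, D[4]=8 ok
k=5 barrier max(L[5]=6,C[4]=8)→8c, D[5]=8 ok
k=6 barrier max(L[6]=4,C[5]=3)→4c, D[6]=4 ok
k=7 barrier C[6]=9→9c, D[7]=9 ok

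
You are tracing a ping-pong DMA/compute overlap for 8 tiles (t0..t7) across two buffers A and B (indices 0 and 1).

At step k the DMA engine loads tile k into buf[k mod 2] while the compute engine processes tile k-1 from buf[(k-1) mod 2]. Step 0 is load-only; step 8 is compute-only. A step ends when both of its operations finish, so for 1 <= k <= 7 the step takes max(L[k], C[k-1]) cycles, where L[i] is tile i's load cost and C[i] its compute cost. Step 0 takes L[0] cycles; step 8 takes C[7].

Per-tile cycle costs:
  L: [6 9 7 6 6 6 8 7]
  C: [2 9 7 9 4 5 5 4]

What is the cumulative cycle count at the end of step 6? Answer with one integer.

end_cycle[6] = 54

k=0 load=t0/6c comp=- wait=6 total=6
k=1 load=t1/9c comp=t0/2c wait=9 total=15
k=2 load=t2/7c comp=t1/9c wait=9 total=24
k=3 load=t3/6c comp=t2/7c wait=7 total=31
k=4 load=t4/6c comp=t3/9c wait=9 total=40
k=5 load=t5/6c comp=t4/4c wait=6 total=46
k=6 load=t6/8c comp=t5/5c wait=8 total=54
k=7 load=t7/7c comp=t6/5c wait=7 total=61
k=8 load=- comp=t7/4c wait=4 total=65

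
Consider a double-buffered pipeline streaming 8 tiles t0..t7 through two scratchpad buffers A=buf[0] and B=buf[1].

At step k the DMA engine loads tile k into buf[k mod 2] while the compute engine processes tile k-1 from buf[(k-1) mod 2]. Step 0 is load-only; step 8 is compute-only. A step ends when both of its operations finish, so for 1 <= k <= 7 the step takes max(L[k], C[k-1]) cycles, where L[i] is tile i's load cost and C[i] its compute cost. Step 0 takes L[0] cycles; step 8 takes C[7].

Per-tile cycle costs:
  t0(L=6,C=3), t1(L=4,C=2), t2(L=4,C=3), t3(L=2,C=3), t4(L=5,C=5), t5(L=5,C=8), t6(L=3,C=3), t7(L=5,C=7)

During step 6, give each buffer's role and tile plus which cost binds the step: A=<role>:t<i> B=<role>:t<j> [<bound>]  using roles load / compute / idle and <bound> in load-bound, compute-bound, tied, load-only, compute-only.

[0] DMA t0→A (6c) ∥ CU idle ⇒ 6c, clock 6
[1] DMA t1→B (4c) ∥ CU A:t0 (3c) ⇒ 4c, clock 10
[2] DMA t2→A (4c) ∥ CU B:t1 (2c) ⇒ 4c, clock 14
[3] DMA t3→B (2c) ∥ CU A:t2 (3c) ⇒ 3c, clock 17
[4] DMA t4→A (5c) ∥ CU B:t3 (3c) ⇒ 5c, clock 22
[5] DMA t5→B (5c) ∥ CU A:t4 (5c) ⇒ 5c, clock 27
[6] DMA t6→A (3c) ∥ CU B:t5 (8c) ⇒ 8c, clock 35
[7] DMA t7→B (5c) ∥ CU A:t6 (3c) ⇒ 5c, clock 40
[8] DMA idle ∥ CU B:t7 (7c) ⇒ 7c, clock 47

step 6: A=load:t6 B=compute:t5 [compute-bound]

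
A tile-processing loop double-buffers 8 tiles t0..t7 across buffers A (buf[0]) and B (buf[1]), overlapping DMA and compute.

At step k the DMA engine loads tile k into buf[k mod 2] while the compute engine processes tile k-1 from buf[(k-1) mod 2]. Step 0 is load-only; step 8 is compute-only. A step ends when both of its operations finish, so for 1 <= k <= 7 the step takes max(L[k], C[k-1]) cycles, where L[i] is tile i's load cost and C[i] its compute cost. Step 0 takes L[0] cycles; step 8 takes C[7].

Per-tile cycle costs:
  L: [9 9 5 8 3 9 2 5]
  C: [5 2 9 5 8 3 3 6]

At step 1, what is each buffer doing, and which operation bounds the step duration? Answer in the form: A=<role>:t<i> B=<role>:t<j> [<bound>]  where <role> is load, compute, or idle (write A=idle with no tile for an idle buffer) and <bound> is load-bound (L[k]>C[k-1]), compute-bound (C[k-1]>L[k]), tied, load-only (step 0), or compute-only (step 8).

  0. 9=9c; end=9; A:t0 B:-
  1. max(9,5)=9c; end=18; A:t0 B:t1
  2. max(5,2)=5c; end=23; A:t2 B:t1
  3. max(8,9)=9c; end=32; A:t2 B:t3
  4. max(3,5)=5c; end=37; A:t4 B:t3
  5. max(9,8)=9c; end=46; A:t4 B:t5
  6. max(2,3)=3c; end=49; A:t6 B:t5
  7. max(5,3)=5c; end=54; A:t6 B:t7
  8. 6=6c; end=60; A:t6 B:t7

step 1: A=compute:t0 B=load:t1 [load-bound]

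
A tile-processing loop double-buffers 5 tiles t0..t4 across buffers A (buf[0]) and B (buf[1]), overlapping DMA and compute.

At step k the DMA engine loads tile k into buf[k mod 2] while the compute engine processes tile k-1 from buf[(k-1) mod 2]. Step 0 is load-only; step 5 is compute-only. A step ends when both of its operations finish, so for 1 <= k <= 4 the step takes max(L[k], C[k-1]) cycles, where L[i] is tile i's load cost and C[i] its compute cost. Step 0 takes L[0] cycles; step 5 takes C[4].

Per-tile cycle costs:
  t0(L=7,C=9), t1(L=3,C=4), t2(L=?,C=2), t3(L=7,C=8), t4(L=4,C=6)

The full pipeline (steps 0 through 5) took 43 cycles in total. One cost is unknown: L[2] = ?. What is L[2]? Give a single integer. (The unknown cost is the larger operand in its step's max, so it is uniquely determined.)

L[2] = 6

step 0 → dur = L[0]=7 = 7
step 1 → dur = max(L[1]=3, C[0]=9) = 9
step 2 → dur = max(L[2]=?, C[1]=4) = L[2]  (unknown; binding)
step 3 → dur = max(L[3]=7, C[2]=2) = 7
step 4 → dur = max(L[4]=4, C[3]=8) = 8
step 5 → dur = C[4]=6 = 6
sum of known step durations = 37
dur[2] = total - known = 43 - 37 = 6
L[2] is the binding max in step 2, so L[2] = dur[2] = 6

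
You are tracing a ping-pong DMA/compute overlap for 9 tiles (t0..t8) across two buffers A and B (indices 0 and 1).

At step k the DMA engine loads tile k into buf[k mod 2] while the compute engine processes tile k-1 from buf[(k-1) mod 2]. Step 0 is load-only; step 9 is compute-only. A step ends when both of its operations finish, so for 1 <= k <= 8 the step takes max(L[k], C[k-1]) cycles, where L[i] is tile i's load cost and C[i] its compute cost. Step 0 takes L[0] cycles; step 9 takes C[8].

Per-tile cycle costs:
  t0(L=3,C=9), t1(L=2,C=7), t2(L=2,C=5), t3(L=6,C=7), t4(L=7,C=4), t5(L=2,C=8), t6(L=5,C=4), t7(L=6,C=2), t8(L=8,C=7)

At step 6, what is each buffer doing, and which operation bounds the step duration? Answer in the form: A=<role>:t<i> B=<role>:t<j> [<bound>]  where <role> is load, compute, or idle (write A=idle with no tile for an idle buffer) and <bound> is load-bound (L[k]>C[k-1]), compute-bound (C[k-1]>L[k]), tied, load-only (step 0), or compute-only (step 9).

step 6: A=load:t6 B=compute:t5 [compute-bound]

[0] DMA t0→A (3c) ∥ CU idle ⇒ 3c, clock 3
[1] DMA t1→B (2c) ∥ CU A:t0 (9c) ⇒ 9c, clock 12
[2] DMA t2→A (2c) ∥ CU B:t1 (7c) ⇒ 7c, clock 19
[3] DMA t3→B (6c) ∥ CU A:t2 (5c) ⇒ 6c, clock 25
[4] DMA t4→A (7c) ∥ CU B:t3 (7c) ⇒ 7c, clock 32
[5] DMA t5→B (2c) ∥ CU A:t4 (4c) ⇒ 4c, clock 36
[6] DMA t6→A (5c) ∥ CU B:t5 (8c) ⇒ 8c, clock 44
[7] DMA t7→B (6c) ∥ CU A:t6 (4c) ⇒ 6c, clock 50
[8] DMA t8→A (8c) ∥ CU B:t7 (2c) ⇒ 8c, clock 58
[9] DMA idle ∥ CU A:t8 (7c) ⇒ 7c, clock 65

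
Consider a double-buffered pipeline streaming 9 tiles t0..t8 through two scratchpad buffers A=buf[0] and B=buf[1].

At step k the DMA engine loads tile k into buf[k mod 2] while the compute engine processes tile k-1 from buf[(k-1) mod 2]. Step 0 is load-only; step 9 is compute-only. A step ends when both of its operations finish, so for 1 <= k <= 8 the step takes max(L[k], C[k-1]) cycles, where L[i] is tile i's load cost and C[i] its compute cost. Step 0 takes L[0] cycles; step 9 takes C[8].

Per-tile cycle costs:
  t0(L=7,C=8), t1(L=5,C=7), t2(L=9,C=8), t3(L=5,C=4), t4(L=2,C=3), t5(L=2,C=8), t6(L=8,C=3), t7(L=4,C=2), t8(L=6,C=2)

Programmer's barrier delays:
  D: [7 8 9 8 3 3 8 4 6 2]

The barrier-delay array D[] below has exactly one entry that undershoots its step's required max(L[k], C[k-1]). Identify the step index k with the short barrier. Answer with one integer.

step 0: need L[0]=7 = 7; D[0]=7 ok
step 1: need max(L[1]=5,C[0]=8) = 8; D[1]=8 ok
step 2: need max(L[2]=9,C[1]=7) = 9; D[2]=9 ok
step 3: need max(L[3]=5,C[2]=8) = 8; D[3]=8 ok
step 4: need max(L[4]=2,C[3]=4) = 4; D[4]=3 SHORT
step 5: need max(L[5]=2,C[4]=3) = 3; D[5]=3 ok
step 6: need max(L[6]=8,C[5]=8) = 8; D[6]=8 ok
step 7: need max(L[7]=4,C[6]=3) = 4; D[7]=4 ok
step 8: need max(L[8]=6,C[7]=2) = 6; D[8]=6 ok
step 9: need C[8]=2 = 2; D[9]=2 ok

hazard at step 4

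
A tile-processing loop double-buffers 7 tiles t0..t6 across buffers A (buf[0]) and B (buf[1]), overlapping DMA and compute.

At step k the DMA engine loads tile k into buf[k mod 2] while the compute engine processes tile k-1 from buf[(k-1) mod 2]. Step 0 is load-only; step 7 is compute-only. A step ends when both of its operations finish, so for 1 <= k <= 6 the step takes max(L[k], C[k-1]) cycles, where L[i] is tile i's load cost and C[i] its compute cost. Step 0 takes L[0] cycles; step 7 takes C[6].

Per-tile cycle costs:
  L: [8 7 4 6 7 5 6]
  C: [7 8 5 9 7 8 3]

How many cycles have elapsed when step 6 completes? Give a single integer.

end_cycle[6] = 53

  0. 8=8c; end=8; A:t0 B:-
  1. max(7,7)=7c; end=15; A:t0 B:t1
  2. max(4,8)=8c; end=23; A:t2 B:t1
  3. max(6,5)=6c; end=29; A:t2 B:t3
  4. max(7,9)=9c; end=38; A:t4 B:t3
  5. max(5,7)=7c; end=45; A:t4 B:t5
  6. max(6,8)=8c; end=53; A:t6 B:t5
  7. 3=3c; end=56; A:t6 B:t5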